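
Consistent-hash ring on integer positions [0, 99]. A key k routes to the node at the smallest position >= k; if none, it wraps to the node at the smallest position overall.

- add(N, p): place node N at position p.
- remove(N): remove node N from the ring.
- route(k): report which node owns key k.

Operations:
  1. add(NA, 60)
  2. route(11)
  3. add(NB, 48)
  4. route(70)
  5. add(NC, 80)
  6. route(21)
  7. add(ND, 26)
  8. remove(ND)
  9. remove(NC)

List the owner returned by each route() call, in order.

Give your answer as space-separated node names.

Op 1: add NA@60 -> ring=[60:NA]
Op 2: route key 11: smallest pos >= 11 is 60 -> NA
Op 3: add NB@48 -> ring=[48:NB,60:NA]
Op 4: route key 70: none >= 70, wrap to smallest pos 48 -> NB
Op 5: add NC@80 -> ring=[48:NB,60:NA,80:NC]
Op 6: route key 21: smallest pos >= 21 is 48 -> NB
Op 7: add ND@26 -> ring=[26:ND,48:NB,60:NA,80:NC]
Op 8: remove ND -> ring=[48:NB,60:NA,80:NC]
Op 9: remove NC -> ring=[48:NB,60:NA]

Answer: NA NB NB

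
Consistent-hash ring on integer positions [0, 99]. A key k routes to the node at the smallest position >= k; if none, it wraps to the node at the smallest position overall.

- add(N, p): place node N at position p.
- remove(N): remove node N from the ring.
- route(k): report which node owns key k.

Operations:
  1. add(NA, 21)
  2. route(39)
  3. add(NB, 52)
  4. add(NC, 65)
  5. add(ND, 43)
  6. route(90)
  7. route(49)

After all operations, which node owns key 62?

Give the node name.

Answer: NC

Derivation:
Op 1: add NA@21 -> ring=[21:NA]
Op 2: route key 39: none >= 39, wrap to smallest pos 21 -> NA
Op 3: add NB@52 -> ring=[21:NA,52:NB]
Op 4: add NC@65 -> ring=[21:NA,52:NB,65:NC]
Op 5: add ND@43 -> ring=[21:NA,43:ND,52:NB,65:NC]
Op 6: route key 90: none >= 90, wrap to smallest pos 21 -> NA
Op 7: route key 49: smallest pos >= 49 is 52 -> NB
Final route key 62: smallest pos >= 62 is 65 -> NC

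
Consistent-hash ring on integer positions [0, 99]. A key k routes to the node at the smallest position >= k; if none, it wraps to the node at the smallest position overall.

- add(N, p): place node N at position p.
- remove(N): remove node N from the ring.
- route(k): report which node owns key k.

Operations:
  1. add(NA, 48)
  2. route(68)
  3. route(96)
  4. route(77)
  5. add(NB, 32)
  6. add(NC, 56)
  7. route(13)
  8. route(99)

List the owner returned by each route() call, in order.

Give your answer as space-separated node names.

Op 1: add NA@48 -> ring=[48:NA]
Op 2: route key 68: none >= 68, wrap to smallest pos 48 -> NA
Op 3: route key 96: none >= 96, wrap to smallest pos 48 -> NA
Op 4: route key 77: none >= 77, wrap to smallest pos 48 -> NA
Op 5: add NB@32 -> ring=[32:NB,48:NA]
Op 6: add NC@56 -> ring=[32:NB,48:NA,56:NC]
Op 7: route key 13: smallest pos >= 13 is 32 -> NB
Op 8: route key 99: none >= 99, wrap to smallest pos 32 -> NB

Answer: NA NA NA NB NB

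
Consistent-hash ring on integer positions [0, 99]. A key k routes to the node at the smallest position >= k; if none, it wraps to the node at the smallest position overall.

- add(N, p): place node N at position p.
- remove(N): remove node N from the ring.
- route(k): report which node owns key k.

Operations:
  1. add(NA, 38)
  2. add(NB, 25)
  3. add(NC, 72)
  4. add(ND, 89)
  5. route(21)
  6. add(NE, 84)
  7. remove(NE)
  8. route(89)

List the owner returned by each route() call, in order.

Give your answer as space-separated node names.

Answer: NB ND

Derivation:
Op 1: add NA@38 -> ring=[38:NA]
Op 2: add NB@25 -> ring=[25:NB,38:NA]
Op 3: add NC@72 -> ring=[25:NB,38:NA,72:NC]
Op 4: add ND@89 -> ring=[25:NB,38:NA,72:NC,89:ND]
Op 5: route key 21: smallest pos >= 21 is 25 -> NB
Op 6: add NE@84 -> ring=[25:NB,38:NA,72:NC,84:NE,89:ND]
Op 7: remove NE -> ring=[25:NB,38:NA,72:NC,89:ND]
Op 8: route key 89: smallest pos >= 89 is 89 -> ND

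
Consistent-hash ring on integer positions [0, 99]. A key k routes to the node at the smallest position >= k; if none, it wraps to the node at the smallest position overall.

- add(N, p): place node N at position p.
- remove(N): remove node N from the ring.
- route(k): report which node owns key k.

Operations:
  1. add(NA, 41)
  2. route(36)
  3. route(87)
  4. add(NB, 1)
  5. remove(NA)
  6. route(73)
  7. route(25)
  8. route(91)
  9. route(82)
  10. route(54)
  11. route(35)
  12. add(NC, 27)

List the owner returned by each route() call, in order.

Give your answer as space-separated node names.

Op 1: add NA@41 -> ring=[41:NA]
Op 2: route key 36: smallest pos >= 36 is 41 -> NA
Op 3: route key 87: none >= 87, wrap to smallest pos 41 -> NA
Op 4: add NB@1 -> ring=[1:NB,41:NA]
Op 5: remove NA -> ring=[1:NB]
Op 6: route key 73: none >= 73, wrap to smallest pos 1 -> NB
Op 7: route key 25: none >= 25, wrap to smallest pos 1 -> NB
Op 8: route key 91: none >= 91, wrap to smallest pos 1 -> NB
Op 9: route key 82: none >= 82, wrap to smallest pos 1 -> NB
Op 10: route key 54: none >= 54, wrap to smallest pos 1 -> NB
Op 11: route key 35: none >= 35, wrap to smallest pos 1 -> NB
Op 12: add NC@27 -> ring=[1:NB,27:NC]

Answer: NA NA NB NB NB NB NB NB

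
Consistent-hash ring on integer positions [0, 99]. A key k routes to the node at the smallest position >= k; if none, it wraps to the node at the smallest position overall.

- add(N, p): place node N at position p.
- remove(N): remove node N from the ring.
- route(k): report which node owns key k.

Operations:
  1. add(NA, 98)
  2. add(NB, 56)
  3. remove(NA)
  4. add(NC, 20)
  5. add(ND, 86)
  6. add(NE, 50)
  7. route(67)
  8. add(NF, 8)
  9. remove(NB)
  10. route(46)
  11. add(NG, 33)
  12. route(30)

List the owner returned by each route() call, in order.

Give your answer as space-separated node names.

Answer: ND NE NG

Derivation:
Op 1: add NA@98 -> ring=[98:NA]
Op 2: add NB@56 -> ring=[56:NB,98:NA]
Op 3: remove NA -> ring=[56:NB]
Op 4: add NC@20 -> ring=[20:NC,56:NB]
Op 5: add ND@86 -> ring=[20:NC,56:NB,86:ND]
Op 6: add NE@50 -> ring=[20:NC,50:NE,56:NB,86:ND]
Op 7: route key 67: smallest pos >= 67 is 86 -> ND
Op 8: add NF@8 -> ring=[8:NF,20:NC,50:NE,56:NB,86:ND]
Op 9: remove NB -> ring=[8:NF,20:NC,50:NE,86:ND]
Op 10: route key 46: smallest pos >= 46 is 50 -> NE
Op 11: add NG@33 -> ring=[8:NF,20:NC,33:NG,50:NE,86:ND]
Op 12: route key 30: smallest pos >= 30 is 33 -> NG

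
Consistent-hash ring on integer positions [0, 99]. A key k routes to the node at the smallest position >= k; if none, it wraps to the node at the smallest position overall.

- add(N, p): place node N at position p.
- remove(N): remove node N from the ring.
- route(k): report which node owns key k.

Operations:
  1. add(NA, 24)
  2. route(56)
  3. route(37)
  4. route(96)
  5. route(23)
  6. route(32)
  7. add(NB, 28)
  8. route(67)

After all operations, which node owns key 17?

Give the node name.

Answer: NA

Derivation:
Op 1: add NA@24 -> ring=[24:NA]
Op 2: route key 56: none >= 56, wrap to smallest pos 24 -> NA
Op 3: route key 37: none >= 37, wrap to smallest pos 24 -> NA
Op 4: route key 96: none >= 96, wrap to smallest pos 24 -> NA
Op 5: route key 23: smallest pos >= 23 is 24 -> NA
Op 6: route key 32: none >= 32, wrap to smallest pos 24 -> NA
Op 7: add NB@28 -> ring=[24:NA,28:NB]
Op 8: route key 67: none >= 67, wrap to smallest pos 24 -> NA
Final route key 17: smallest pos >= 17 is 24 -> NA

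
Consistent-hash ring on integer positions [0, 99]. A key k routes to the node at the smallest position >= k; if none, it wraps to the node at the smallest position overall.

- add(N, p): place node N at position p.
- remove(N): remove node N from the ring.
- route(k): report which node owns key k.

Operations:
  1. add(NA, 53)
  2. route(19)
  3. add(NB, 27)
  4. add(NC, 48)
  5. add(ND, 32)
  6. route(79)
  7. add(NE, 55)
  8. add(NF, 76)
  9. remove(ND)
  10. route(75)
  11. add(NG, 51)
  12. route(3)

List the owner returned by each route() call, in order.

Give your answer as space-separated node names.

Answer: NA NB NF NB

Derivation:
Op 1: add NA@53 -> ring=[53:NA]
Op 2: route key 19: smallest pos >= 19 is 53 -> NA
Op 3: add NB@27 -> ring=[27:NB,53:NA]
Op 4: add NC@48 -> ring=[27:NB,48:NC,53:NA]
Op 5: add ND@32 -> ring=[27:NB,32:ND,48:NC,53:NA]
Op 6: route key 79: none >= 79, wrap to smallest pos 27 -> NB
Op 7: add NE@55 -> ring=[27:NB,32:ND,48:NC,53:NA,55:NE]
Op 8: add NF@76 -> ring=[27:NB,32:ND,48:NC,53:NA,55:NE,76:NF]
Op 9: remove ND -> ring=[27:NB,48:NC,53:NA,55:NE,76:NF]
Op 10: route key 75: smallest pos >= 75 is 76 -> NF
Op 11: add NG@51 -> ring=[27:NB,48:NC,51:NG,53:NA,55:NE,76:NF]
Op 12: route key 3: smallest pos >= 3 is 27 -> NB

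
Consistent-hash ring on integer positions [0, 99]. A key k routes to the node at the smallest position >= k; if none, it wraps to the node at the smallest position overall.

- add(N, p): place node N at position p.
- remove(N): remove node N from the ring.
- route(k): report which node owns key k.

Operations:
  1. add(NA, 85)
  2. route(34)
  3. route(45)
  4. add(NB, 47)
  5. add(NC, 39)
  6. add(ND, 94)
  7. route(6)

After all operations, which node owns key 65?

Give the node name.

Answer: NA

Derivation:
Op 1: add NA@85 -> ring=[85:NA]
Op 2: route key 34: smallest pos >= 34 is 85 -> NA
Op 3: route key 45: smallest pos >= 45 is 85 -> NA
Op 4: add NB@47 -> ring=[47:NB,85:NA]
Op 5: add NC@39 -> ring=[39:NC,47:NB,85:NA]
Op 6: add ND@94 -> ring=[39:NC,47:NB,85:NA,94:ND]
Op 7: route key 6: smallest pos >= 6 is 39 -> NC
Final route key 65: smallest pos >= 65 is 85 -> NA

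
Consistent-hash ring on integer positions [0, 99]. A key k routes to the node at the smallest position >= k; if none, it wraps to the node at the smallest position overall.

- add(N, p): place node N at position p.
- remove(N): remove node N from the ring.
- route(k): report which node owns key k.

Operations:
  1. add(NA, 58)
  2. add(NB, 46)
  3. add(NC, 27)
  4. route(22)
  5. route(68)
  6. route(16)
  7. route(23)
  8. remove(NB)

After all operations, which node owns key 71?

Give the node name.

Answer: NC

Derivation:
Op 1: add NA@58 -> ring=[58:NA]
Op 2: add NB@46 -> ring=[46:NB,58:NA]
Op 3: add NC@27 -> ring=[27:NC,46:NB,58:NA]
Op 4: route key 22: smallest pos >= 22 is 27 -> NC
Op 5: route key 68: none >= 68, wrap to smallest pos 27 -> NC
Op 6: route key 16: smallest pos >= 16 is 27 -> NC
Op 7: route key 23: smallest pos >= 23 is 27 -> NC
Op 8: remove NB -> ring=[27:NC,58:NA]
Final route key 71: none >= 71, wrap to smallest pos 27 -> NC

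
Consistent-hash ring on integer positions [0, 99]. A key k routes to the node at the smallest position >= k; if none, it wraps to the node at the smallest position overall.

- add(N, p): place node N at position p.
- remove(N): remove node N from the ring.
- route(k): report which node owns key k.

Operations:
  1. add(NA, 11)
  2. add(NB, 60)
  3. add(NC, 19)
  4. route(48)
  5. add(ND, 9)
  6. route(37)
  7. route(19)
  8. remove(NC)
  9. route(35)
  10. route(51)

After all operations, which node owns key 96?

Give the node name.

Answer: ND

Derivation:
Op 1: add NA@11 -> ring=[11:NA]
Op 2: add NB@60 -> ring=[11:NA,60:NB]
Op 3: add NC@19 -> ring=[11:NA,19:NC,60:NB]
Op 4: route key 48: smallest pos >= 48 is 60 -> NB
Op 5: add ND@9 -> ring=[9:ND,11:NA,19:NC,60:NB]
Op 6: route key 37: smallest pos >= 37 is 60 -> NB
Op 7: route key 19: smallest pos >= 19 is 19 -> NC
Op 8: remove NC -> ring=[9:ND,11:NA,60:NB]
Op 9: route key 35: smallest pos >= 35 is 60 -> NB
Op 10: route key 51: smallest pos >= 51 is 60 -> NB
Final route key 96: none >= 96, wrap to smallest pos 9 -> ND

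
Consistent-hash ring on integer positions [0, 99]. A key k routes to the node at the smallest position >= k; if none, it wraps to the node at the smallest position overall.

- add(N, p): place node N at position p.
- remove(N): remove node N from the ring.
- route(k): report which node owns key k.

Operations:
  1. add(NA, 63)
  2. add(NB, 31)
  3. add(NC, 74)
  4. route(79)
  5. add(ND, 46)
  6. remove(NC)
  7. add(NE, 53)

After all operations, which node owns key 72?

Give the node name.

Op 1: add NA@63 -> ring=[63:NA]
Op 2: add NB@31 -> ring=[31:NB,63:NA]
Op 3: add NC@74 -> ring=[31:NB,63:NA,74:NC]
Op 4: route key 79: none >= 79, wrap to smallest pos 31 -> NB
Op 5: add ND@46 -> ring=[31:NB,46:ND,63:NA,74:NC]
Op 6: remove NC -> ring=[31:NB,46:ND,63:NA]
Op 7: add NE@53 -> ring=[31:NB,46:ND,53:NE,63:NA]
Final route key 72: none >= 72, wrap to smallest pos 31 -> NB

Answer: NB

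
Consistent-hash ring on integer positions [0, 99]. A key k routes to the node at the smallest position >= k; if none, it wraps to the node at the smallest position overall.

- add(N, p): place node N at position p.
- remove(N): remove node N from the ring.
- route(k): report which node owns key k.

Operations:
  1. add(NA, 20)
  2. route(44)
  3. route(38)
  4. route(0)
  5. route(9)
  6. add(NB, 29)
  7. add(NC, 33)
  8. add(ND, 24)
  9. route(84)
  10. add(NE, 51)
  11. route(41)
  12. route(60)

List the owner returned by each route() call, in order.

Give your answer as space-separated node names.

Op 1: add NA@20 -> ring=[20:NA]
Op 2: route key 44: none >= 44, wrap to smallest pos 20 -> NA
Op 3: route key 38: none >= 38, wrap to smallest pos 20 -> NA
Op 4: route key 0: smallest pos >= 0 is 20 -> NA
Op 5: route key 9: smallest pos >= 9 is 20 -> NA
Op 6: add NB@29 -> ring=[20:NA,29:NB]
Op 7: add NC@33 -> ring=[20:NA,29:NB,33:NC]
Op 8: add ND@24 -> ring=[20:NA,24:ND,29:NB,33:NC]
Op 9: route key 84: none >= 84, wrap to smallest pos 20 -> NA
Op 10: add NE@51 -> ring=[20:NA,24:ND,29:NB,33:NC,51:NE]
Op 11: route key 41: smallest pos >= 41 is 51 -> NE
Op 12: route key 60: none >= 60, wrap to smallest pos 20 -> NA

Answer: NA NA NA NA NA NE NA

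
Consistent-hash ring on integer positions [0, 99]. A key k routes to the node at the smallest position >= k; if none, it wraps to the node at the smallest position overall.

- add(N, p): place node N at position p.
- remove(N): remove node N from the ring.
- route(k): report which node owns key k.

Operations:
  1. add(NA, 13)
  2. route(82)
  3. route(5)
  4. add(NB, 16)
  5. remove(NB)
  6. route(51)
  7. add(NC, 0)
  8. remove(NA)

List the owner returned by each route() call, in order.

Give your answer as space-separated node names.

Op 1: add NA@13 -> ring=[13:NA]
Op 2: route key 82: none >= 82, wrap to smallest pos 13 -> NA
Op 3: route key 5: smallest pos >= 5 is 13 -> NA
Op 4: add NB@16 -> ring=[13:NA,16:NB]
Op 5: remove NB -> ring=[13:NA]
Op 6: route key 51: none >= 51, wrap to smallest pos 13 -> NA
Op 7: add NC@0 -> ring=[0:NC,13:NA]
Op 8: remove NA -> ring=[0:NC]

Answer: NA NA NA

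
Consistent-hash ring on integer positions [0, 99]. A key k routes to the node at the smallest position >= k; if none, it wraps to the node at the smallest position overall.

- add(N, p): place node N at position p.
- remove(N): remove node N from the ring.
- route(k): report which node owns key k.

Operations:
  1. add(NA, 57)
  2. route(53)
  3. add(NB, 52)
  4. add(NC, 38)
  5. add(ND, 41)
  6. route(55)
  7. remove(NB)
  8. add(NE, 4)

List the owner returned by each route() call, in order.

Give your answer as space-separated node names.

Op 1: add NA@57 -> ring=[57:NA]
Op 2: route key 53: smallest pos >= 53 is 57 -> NA
Op 3: add NB@52 -> ring=[52:NB,57:NA]
Op 4: add NC@38 -> ring=[38:NC,52:NB,57:NA]
Op 5: add ND@41 -> ring=[38:NC,41:ND,52:NB,57:NA]
Op 6: route key 55: smallest pos >= 55 is 57 -> NA
Op 7: remove NB -> ring=[38:NC,41:ND,57:NA]
Op 8: add NE@4 -> ring=[4:NE,38:NC,41:ND,57:NA]

Answer: NA NA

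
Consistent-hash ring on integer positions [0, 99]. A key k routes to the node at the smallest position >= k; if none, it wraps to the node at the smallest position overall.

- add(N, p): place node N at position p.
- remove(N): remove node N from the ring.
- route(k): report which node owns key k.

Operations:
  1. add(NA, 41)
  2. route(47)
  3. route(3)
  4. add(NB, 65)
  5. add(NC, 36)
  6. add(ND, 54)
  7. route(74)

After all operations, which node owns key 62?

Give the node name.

Answer: NB

Derivation:
Op 1: add NA@41 -> ring=[41:NA]
Op 2: route key 47: none >= 47, wrap to smallest pos 41 -> NA
Op 3: route key 3: smallest pos >= 3 is 41 -> NA
Op 4: add NB@65 -> ring=[41:NA,65:NB]
Op 5: add NC@36 -> ring=[36:NC,41:NA,65:NB]
Op 6: add ND@54 -> ring=[36:NC,41:NA,54:ND,65:NB]
Op 7: route key 74: none >= 74, wrap to smallest pos 36 -> NC
Final route key 62: smallest pos >= 62 is 65 -> NB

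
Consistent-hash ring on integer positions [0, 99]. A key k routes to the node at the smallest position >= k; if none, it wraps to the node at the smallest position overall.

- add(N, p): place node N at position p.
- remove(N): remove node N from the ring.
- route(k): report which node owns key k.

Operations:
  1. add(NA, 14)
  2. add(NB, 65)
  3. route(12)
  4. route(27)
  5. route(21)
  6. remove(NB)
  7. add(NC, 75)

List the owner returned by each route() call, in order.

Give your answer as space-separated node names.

Op 1: add NA@14 -> ring=[14:NA]
Op 2: add NB@65 -> ring=[14:NA,65:NB]
Op 3: route key 12: smallest pos >= 12 is 14 -> NA
Op 4: route key 27: smallest pos >= 27 is 65 -> NB
Op 5: route key 21: smallest pos >= 21 is 65 -> NB
Op 6: remove NB -> ring=[14:NA]
Op 7: add NC@75 -> ring=[14:NA,75:NC]

Answer: NA NB NB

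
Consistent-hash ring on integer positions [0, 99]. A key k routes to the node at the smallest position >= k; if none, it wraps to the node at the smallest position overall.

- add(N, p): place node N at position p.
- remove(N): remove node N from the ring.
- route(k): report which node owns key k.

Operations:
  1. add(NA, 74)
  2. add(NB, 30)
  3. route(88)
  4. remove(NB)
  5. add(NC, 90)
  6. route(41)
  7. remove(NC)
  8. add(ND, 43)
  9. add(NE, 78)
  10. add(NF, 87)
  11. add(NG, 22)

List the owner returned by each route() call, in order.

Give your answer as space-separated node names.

Answer: NB NA

Derivation:
Op 1: add NA@74 -> ring=[74:NA]
Op 2: add NB@30 -> ring=[30:NB,74:NA]
Op 3: route key 88: none >= 88, wrap to smallest pos 30 -> NB
Op 4: remove NB -> ring=[74:NA]
Op 5: add NC@90 -> ring=[74:NA,90:NC]
Op 6: route key 41: smallest pos >= 41 is 74 -> NA
Op 7: remove NC -> ring=[74:NA]
Op 8: add ND@43 -> ring=[43:ND,74:NA]
Op 9: add NE@78 -> ring=[43:ND,74:NA,78:NE]
Op 10: add NF@87 -> ring=[43:ND,74:NA,78:NE,87:NF]
Op 11: add NG@22 -> ring=[22:NG,43:ND,74:NA,78:NE,87:NF]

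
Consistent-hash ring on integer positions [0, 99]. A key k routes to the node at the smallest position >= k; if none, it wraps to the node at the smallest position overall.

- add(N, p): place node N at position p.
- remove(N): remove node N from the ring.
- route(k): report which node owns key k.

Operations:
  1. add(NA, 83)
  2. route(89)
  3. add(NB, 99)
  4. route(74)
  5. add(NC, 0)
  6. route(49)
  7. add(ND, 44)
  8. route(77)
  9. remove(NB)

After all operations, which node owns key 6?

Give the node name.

Op 1: add NA@83 -> ring=[83:NA]
Op 2: route key 89: none >= 89, wrap to smallest pos 83 -> NA
Op 3: add NB@99 -> ring=[83:NA,99:NB]
Op 4: route key 74: smallest pos >= 74 is 83 -> NA
Op 5: add NC@0 -> ring=[0:NC,83:NA,99:NB]
Op 6: route key 49: smallest pos >= 49 is 83 -> NA
Op 7: add ND@44 -> ring=[0:NC,44:ND,83:NA,99:NB]
Op 8: route key 77: smallest pos >= 77 is 83 -> NA
Op 9: remove NB -> ring=[0:NC,44:ND,83:NA]
Final route key 6: smallest pos >= 6 is 44 -> ND

Answer: ND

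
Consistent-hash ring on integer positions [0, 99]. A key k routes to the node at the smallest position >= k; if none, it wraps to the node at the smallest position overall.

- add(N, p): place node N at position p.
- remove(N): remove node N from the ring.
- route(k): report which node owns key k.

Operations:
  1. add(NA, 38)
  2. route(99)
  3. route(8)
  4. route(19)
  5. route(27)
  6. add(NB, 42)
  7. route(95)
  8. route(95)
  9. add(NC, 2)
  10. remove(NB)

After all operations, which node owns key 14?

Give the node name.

Answer: NA

Derivation:
Op 1: add NA@38 -> ring=[38:NA]
Op 2: route key 99: none >= 99, wrap to smallest pos 38 -> NA
Op 3: route key 8: smallest pos >= 8 is 38 -> NA
Op 4: route key 19: smallest pos >= 19 is 38 -> NA
Op 5: route key 27: smallest pos >= 27 is 38 -> NA
Op 6: add NB@42 -> ring=[38:NA,42:NB]
Op 7: route key 95: none >= 95, wrap to smallest pos 38 -> NA
Op 8: route key 95: none >= 95, wrap to smallest pos 38 -> NA
Op 9: add NC@2 -> ring=[2:NC,38:NA,42:NB]
Op 10: remove NB -> ring=[2:NC,38:NA]
Final route key 14: smallest pos >= 14 is 38 -> NA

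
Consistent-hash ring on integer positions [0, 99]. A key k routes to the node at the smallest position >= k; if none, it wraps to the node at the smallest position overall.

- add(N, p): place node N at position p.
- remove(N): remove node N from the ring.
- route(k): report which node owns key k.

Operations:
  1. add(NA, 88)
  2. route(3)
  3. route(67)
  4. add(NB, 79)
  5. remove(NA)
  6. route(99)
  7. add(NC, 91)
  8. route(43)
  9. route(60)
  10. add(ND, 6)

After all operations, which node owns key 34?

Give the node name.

Answer: NB

Derivation:
Op 1: add NA@88 -> ring=[88:NA]
Op 2: route key 3: smallest pos >= 3 is 88 -> NA
Op 3: route key 67: smallest pos >= 67 is 88 -> NA
Op 4: add NB@79 -> ring=[79:NB,88:NA]
Op 5: remove NA -> ring=[79:NB]
Op 6: route key 99: none >= 99, wrap to smallest pos 79 -> NB
Op 7: add NC@91 -> ring=[79:NB,91:NC]
Op 8: route key 43: smallest pos >= 43 is 79 -> NB
Op 9: route key 60: smallest pos >= 60 is 79 -> NB
Op 10: add ND@6 -> ring=[6:ND,79:NB,91:NC]
Final route key 34: smallest pos >= 34 is 79 -> NB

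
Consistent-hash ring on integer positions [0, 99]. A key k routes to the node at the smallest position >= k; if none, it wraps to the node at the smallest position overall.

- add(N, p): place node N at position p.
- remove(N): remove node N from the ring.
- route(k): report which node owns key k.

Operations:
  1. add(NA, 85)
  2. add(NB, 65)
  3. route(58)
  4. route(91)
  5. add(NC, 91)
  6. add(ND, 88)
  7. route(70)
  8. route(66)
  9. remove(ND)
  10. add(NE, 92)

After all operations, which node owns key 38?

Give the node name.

Op 1: add NA@85 -> ring=[85:NA]
Op 2: add NB@65 -> ring=[65:NB,85:NA]
Op 3: route key 58: smallest pos >= 58 is 65 -> NB
Op 4: route key 91: none >= 91, wrap to smallest pos 65 -> NB
Op 5: add NC@91 -> ring=[65:NB,85:NA,91:NC]
Op 6: add ND@88 -> ring=[65:NB,85:NA,88:ND,91:NC]
Op 7: route key 70: smallest pos >= 70 is 85 -> NA
Op 8: route key 66: smallest pos >= 66 is 85 -> NA
Op 9: remove ND -> ring=[65:NB,85:NA,91:NC]
Op 10: add NE@92 -> ring=[65:NB,85:NA,91:NC,92:NE]
Final route key 38: smallest pos >= 38 is 65 -> NB

Answer: NB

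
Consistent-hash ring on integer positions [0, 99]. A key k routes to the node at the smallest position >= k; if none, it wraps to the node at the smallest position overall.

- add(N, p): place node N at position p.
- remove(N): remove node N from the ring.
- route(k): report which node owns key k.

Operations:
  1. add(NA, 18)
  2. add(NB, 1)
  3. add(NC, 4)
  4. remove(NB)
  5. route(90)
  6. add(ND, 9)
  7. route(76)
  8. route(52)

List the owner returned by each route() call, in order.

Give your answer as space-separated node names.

Answer: NC NC NC

Derivation:
Op 1: add NA@18 -> ring=[18:NA]
Op 2: add NB@1 -> ring=[1:NB,18:NA]
Op 3: add NC@4 -> ring=[1:NB,4:NC,18:NA]
Op 4: remove NB -> ring=[4:NC,18:NA]
Op 5: route key 90: none >= 90, wrap to smallest pos 4 -> NC
Op 6: add ND@9 -> ring=[4:NC,9:ND,18:NA]
Op 7: route key 76: none >= 76, wrap to smallest pos 4 -> NC
Op 8: route key 52: none >= 52, wrap to smallest pos 4 -> NC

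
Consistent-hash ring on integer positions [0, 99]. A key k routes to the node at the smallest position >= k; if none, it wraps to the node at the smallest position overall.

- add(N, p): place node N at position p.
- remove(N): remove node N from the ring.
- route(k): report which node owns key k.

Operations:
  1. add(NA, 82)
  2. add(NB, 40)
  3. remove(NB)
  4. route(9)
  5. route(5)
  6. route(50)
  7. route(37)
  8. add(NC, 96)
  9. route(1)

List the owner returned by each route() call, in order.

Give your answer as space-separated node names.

Op 1: add NA@82 -> ring=[82:NA]
Op 2: add NB@40 -> ring=[40:NB,82:NA]
Op 3: remove NB -> ring=[82:NA]
Op 4: route key 9: smallest pos >= 9 is 82 -> NA
Op 5: route key 5: smallest pos >= 5 is 82 -> NA
Op 6: route key 50: smallest pos >= 50 is 82 -> NA
Op 7: route key 37: smallest pos >= 37 is 82 -> NA
Op 8: add NC@96 -> ring=[82:NA,96:NC]
Op 9: route key 1: smallest pos >= 1 is 82 -> NA

Answer: NA NA NA NA NA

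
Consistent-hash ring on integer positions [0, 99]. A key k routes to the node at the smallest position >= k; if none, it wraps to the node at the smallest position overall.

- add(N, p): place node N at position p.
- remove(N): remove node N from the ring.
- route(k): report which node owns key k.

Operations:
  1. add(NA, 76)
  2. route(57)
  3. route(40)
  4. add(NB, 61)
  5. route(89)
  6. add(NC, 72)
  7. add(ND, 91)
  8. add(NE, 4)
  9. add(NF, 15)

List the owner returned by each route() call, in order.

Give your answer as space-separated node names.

Op 1: add NA@76 -> ring=[76:NA]
Op 2: route key 57: smallest pos >= 57 is 76 -> NA
Op 3: route key 40: smallest pos >= 40 is 76 -> NA
Op 4: add NB@61 -> ring=[61:NB,76:NA]
Op 5: route key 89: none >= 89, wrap to smallest pos 61 -> NB
Op 6: add NC@72 -> ring=[61:NB,72:NC,76:NA]
Op 7: add ND@91 -> ring=[61:NB,72:NC,76:NA,91:ND]
Op 8: add NE@4 -> ring=[4:NE,61:NB,72:NC,76:NA,91:ND]
Op 9: add NF@15 -> ring=[4:NE,15:NF,61:NB,72:NC,76:NA,91:ND]

Answer: NA NA NB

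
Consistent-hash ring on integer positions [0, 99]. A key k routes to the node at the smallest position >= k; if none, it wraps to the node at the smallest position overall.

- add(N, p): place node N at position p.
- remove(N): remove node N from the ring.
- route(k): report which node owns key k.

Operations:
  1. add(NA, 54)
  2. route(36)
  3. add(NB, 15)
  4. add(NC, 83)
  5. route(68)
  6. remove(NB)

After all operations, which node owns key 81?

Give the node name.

Answer: NC

Derivation:
Op 1: add NA@54 -> ring=[54:NA]
Op 2: route key 36: smallest pos >= 36 is 54 -> NA
Op 3: add NB@15 -> ring=[15:NB,54:NA]
Op 4: add NC@83 -> ring=[15:NB,54:NA,83:NC]
Op 5: route key 68: smallest pos >= 68 is 83 -> NC
Op 6: remove NB -> ring=[54:NA,83:NC]
Final route key 81: smallest pos >= 81 is 83 -> NC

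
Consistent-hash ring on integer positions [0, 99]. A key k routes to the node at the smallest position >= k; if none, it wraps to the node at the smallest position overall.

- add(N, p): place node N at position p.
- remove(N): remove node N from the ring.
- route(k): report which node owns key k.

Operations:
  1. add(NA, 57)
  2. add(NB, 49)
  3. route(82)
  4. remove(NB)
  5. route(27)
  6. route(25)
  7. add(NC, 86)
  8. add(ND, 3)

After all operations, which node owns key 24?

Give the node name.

Op 1: add NA@57 -> ring=[57:NA]
Op 2: add NB@49 -> ring=[49:NB,57:NA]
Op 3: route key 82: none >= 82, wrap to smallest pos 49 -> NB
Op 4: remove NB -> ring=[57:NA]
Op 5: route key 27: smallest pos >= 27 is 57 -> NA
Op 6: route key 25: smallest pos >= 25 is 57 -> NA
Op 7: add NC@86 -> ring=[57:NA,86:NC]
Op 8: add ND@3 -> ring=[3:ND,57:NA,86:NC]
Final route key 24: smallest pos >= 24 is 57 -> NA

Answer: NA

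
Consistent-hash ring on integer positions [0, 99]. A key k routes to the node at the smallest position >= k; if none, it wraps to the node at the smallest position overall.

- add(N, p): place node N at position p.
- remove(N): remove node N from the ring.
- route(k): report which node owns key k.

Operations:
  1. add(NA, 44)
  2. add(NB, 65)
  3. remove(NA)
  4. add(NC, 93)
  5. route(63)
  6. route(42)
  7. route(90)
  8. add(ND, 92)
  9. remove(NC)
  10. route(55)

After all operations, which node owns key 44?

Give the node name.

Answer: NB

Derivation:
Op 1: add NA@44 -> ring=[44:NA]
Op 2: add NB@65 -> ring=[44:NA,65:NB]
Op 3: remove NA -> ring=[65:NB]
Op 4: add NC@93 -> ring=[65:NB,93:NC]
Op 5: route key 63: smallest pos >= 63 is 65 -> NB
Op 6: route key 42: smallest pos >= 42 is 65 -> NB
Op 7: route key 90: smallest pos >= 90 is 93 -> NC
Op 8: add ND@92 -> ring=[65:NB,92:ND,93:NC]
Op 9: remove NC -> ring=[65:NB,92:ND]
Op 10: route key 55: smallest pos >= 55 is 65 -> NB
Final route key 44: smallest pos >= 44 is 65 -> NB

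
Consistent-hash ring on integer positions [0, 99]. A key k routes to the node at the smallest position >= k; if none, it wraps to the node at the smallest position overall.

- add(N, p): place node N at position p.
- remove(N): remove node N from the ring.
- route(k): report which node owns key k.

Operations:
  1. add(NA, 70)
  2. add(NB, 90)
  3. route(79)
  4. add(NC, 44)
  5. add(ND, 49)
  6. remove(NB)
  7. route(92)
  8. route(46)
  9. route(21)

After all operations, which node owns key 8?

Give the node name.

Answer: NC

Derivation:
Op 1: add NA@70 -> ring=[70:NA]
Op 2: add NB@90 -> ring=[70:NA,90:NB]
Op 3: route key 79: smallest pos >= 79 is 90 -> NB
Op 4: add NC@44 -> ring=[44:NC,70:NA,90:NB]
Op 5: add ND@49 -> ring=[44:NC,49:ND,70:NA,90:NB]
Op 6: remove NB -> ring=[44:NC,49:ND,70:NA]
Op 7: route key 92: none >= 92, wrap to smallest pos 44 -> NC
Op 8: route key 46: smallest pos >= 46 is 49 -> ND
Op 9: route key 21: smallest pos >= 21 is 44 -> NC
Final route key 8: smallest pos >= 8 is 44 -> NC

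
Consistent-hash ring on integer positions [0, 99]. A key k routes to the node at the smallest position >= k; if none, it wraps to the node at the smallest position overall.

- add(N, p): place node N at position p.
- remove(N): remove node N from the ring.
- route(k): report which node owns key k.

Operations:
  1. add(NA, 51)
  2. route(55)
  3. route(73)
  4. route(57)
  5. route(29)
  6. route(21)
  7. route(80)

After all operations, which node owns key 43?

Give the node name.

Answer: NA

Derivation:
Op 1: add NA@51 -> ring=[51:NA]
Op 2: route key 55: none >= 55, wrap to smallest pos 51 -> NA
Op 3: route key 73: none >= 73, wrap to smallest pos 51 -> NA
Op 4: route key 57: none >= 57, wrap to smallest pos 51 -> NA
Op 5: route key 29: smallest pos >= 29 is 51 -> NA
Op 6: route key 21: smallest pos >= 21 is 51 -> NA
Op 7: route key 80: none >= 80, wrap to smallest pos 51 -> NA
Final route key 43: smallest pos >= 43 is 51 -> NA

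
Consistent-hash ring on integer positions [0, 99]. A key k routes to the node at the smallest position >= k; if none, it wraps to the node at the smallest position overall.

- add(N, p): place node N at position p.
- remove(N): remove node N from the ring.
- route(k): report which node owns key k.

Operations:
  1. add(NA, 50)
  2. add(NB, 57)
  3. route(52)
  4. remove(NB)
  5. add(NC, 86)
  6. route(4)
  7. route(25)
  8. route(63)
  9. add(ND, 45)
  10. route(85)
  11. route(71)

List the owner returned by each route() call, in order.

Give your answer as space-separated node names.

Answer: NB NA NA NC NC NC

Derivation:
Op 1: add NA@50 -> ring=[50:NA]
Op 2: add NB@57 -> ring=[50:NA,57:NB]
Op 3: route key 52: smallest pos >= 52 is 57 -> NB
Op 4: remove NB -> ring=[50:NA]
Op 5: add NC@86 -> ring=[50:NA,86:NC]
Op 6: route key 4: smallest pos >= 4 is 50 -> NA
Op 7: route key 25: smallest pos >= 25 is 50 -> NA
Op 8: route key 63: smallest pos >= 63 is 86 -> NC
Op 9: add ND@45 -> ring=[45:ND,50:NA,86:NC]
Op 10: route key 85: smallest pos >= 85 is 86 -> NC
Op 11: route key 71: smallest pos >= 71 is 86 -> NC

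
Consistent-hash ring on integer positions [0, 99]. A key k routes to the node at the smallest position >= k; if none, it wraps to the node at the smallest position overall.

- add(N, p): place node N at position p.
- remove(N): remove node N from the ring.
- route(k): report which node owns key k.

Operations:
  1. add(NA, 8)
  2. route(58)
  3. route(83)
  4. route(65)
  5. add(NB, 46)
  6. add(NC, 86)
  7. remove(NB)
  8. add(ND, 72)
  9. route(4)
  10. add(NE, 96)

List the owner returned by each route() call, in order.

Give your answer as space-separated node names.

Answer: NA NA NA NA

Derivation:
Op 1: add NA@8 -> ring=[8:NA]
Op 2: route key 58: none >= 58, wrap to smallest pos 8 -> NA
Op 3: route key 83: none >= 83, wrap to smallest pos 8 -> NA
Op 4: route key 65: none >= 65, wrap to smallest pos 8 -> NA
Op 5: add NB@46 -> ring=[8:NA,46:NB]
Op 6: add NC@86 -> ring=[8:NA,46:NB,86:NC]
Op 7: remove NB -> ring=[8:NA,86:NC]
Op 8: add ND@72 -> ring=[8:NA,72:ND,86:NC]
Op 9: route key 4: smallest pos >= 4 is 8 -> NA
Op 10: add NE@96 -> ring=[8:NA,72:ND,86:NC,96:NE]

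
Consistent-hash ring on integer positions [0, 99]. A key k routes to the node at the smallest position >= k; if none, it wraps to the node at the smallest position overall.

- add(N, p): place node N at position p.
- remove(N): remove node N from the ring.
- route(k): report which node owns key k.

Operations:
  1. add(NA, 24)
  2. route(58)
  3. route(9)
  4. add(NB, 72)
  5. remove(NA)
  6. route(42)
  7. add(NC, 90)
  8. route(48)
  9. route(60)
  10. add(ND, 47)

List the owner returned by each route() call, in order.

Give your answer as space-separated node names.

Answer: NA NA NB NB NB

Derivation:
Op 1: add NA@24 -> ring=[24:NA]
Op 2: route key 58: none >= 58, wrap to smallest pos 24 -> NA
Op 3: route key 9: smallest pos >= 9 is 24 -> NA
Op 4: add NB@72 -> ring=[24:NA,72:NB]
Op 5: remove NA -> ring=[72:NB]
Op 6: route key 42: smallest pos >= 42 is 72 -> NB
Op 7: add NC@90 -> ring=[72:NB,90:NC]
Op 8: route key 48: smallest pos >= 48 is 72 -> NB
Op 9: route key 60: smallest pos >= 60 is 72 -> NB
Op 10: add ND@47 -> ring=[47:ND,72:NB,90:NC]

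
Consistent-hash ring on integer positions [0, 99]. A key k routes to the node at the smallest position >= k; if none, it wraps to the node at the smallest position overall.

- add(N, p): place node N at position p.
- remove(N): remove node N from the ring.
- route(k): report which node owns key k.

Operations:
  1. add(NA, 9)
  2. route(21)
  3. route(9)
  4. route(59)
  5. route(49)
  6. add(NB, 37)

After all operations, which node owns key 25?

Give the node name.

Op 1: add NA@9 -> ring=[9:NA]
Op 2: route key 21: none >= 21, wrap to smallest pos 9 -> NA
Op 3: route key 9: smallest pos >= 9 is 9 -> NA
Op 4: route key 59: none >= 59, wrap to smallest pos 9 -> NA
Op 5: route key 49: none >= 49, wrap to smallest pos 9 -> NA
Op 6: add NB@37 -> ring=[9:NA,37:NB]
Final route key 25: smallest pos >= 25 is 37 -> NB

Answer: NB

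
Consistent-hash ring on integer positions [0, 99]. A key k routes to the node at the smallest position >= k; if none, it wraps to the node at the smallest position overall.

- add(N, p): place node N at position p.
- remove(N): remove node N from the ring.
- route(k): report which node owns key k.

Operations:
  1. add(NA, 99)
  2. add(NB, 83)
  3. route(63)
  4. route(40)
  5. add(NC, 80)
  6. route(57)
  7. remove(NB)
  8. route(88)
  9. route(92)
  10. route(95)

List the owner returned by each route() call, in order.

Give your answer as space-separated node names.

Op 1: add NA@99 -> ring=[99:NA]
Op 2: add NB@83 -> ring=[83:NB,99:NA]
Op 3: route key 63: smallest pos >= 63 is 83 -> NB
Op 4: route key 40: smallest pos >= 40 is 83 -> NB
Op 5: add NC@80 -> ring=[80:NC,83:NB,99:NA]
Op 6: route key 57: smallest pos >= 57 is 80 -> NC
Op 7: remove NB -> ring=[80:NC,99:NA]
Op 8: route key 88: smallest pos >= 88 is 99 -> NA
Op 9: route key 92: smallest pos >= 92 is 99 -> NA
Op 10: route key 95: smallest pos >= 95 is 99 -> NA

Answer: NB NB NC NA NA NA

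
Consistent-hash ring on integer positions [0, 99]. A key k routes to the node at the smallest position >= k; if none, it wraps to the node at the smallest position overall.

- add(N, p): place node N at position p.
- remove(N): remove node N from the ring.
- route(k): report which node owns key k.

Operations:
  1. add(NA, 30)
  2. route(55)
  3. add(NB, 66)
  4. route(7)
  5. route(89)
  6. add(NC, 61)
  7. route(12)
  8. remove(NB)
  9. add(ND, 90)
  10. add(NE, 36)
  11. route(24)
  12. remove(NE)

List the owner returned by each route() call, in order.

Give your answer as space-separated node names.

Answer: NA NA NA NA NA

Derivation:
Op 1: add NA@30 -> ring=[30:NA]
Op 2: route key 55: none >= 55, wrap to smallest pos 30 -> NA
Op 3: add NB@66 -> ring=[30:NA,66:NB]
Op 4: route key 7: smallest pos >= 7 is 30 -> NA
Op 5: route key 89: none >= 89, wrap to smallest pos 30 -> NA
Op 6: add NC@61 -> ring=[30:NA,61:NC,66:NB]
Op 7: route key 12: smallest pos >= 12 is 30 -> NA
Op 8: remove NB -> ring=[30:NA,61:NC]
Op 9: add ND@90 -> ring=[30:NA,61:NC,90:ND]
Op 10: add NE@36 -> ring=[30:NA,36:NE,61:NC,90:ND]
Op 11: route key 24: smallest pos >= 24 is 30 -> NA
Op 12: remove NE -> ring=[30:NA,61:NC,90:ND]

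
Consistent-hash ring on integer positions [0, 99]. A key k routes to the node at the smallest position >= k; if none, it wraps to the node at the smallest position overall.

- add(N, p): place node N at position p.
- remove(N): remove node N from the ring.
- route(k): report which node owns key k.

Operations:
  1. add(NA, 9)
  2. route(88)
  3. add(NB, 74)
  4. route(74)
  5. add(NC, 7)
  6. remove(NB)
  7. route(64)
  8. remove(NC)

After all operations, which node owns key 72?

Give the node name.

Op 1: add NA@9 -> ring=[9:NA]
Op 2: route key 88: none >= 88, wrap to smallest pos 9 -> NA
Op 3: add NB@74 -> ring=[9:NA,74:NB]
Op 4: route key 74: smallest pos >= 74 is 74 -> NB
Op 5: add NC@7 -> ring=[7:NC,9:NA,74:NB]
Op 6: remove NB -> ring=[7:NC,9:NA]
Op 7: route key 64: none >= 64, wrap to smallest pos 7 -> NC
Op 8: remove NC -> ring=[9:NA]
Final route key 72: none >= 72, wrap to smallest pos 9 -> NA

Answer: NA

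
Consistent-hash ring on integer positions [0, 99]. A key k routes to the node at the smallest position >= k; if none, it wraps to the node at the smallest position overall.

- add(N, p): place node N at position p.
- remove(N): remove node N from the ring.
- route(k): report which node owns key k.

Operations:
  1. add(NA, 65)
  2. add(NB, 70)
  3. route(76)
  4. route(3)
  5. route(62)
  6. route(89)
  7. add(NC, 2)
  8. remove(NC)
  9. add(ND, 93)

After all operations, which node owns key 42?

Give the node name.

Answer: NA

Derivation:
Op 1: add NA@65 -> ring=[65:NA]
Op 2: add NB@70 -> ring=[65:NA,70:NB]
Op 3: route key 76: none >= 76, wrap to smallest pos 65 -> NA
Op 4: route key 3: smallest pos >= 3 is 65 -> NA
Op 5: route key 62: smallest pos >= 62 is 65 -> NA
Op 6: route key 89: none >= 89, wrap to smallest pos 65 -> NA
Op 7: add NC@2 -> ring=[2:NC,65:NA,70:NB]
Op 8: remove NC -> ring=[65:NA,70:NB]
Op 9: add ND@93 -> ring=[65:NA,70:NB,93:ND]
Final route key 42: smallest pos >= 42 is 65 -> NA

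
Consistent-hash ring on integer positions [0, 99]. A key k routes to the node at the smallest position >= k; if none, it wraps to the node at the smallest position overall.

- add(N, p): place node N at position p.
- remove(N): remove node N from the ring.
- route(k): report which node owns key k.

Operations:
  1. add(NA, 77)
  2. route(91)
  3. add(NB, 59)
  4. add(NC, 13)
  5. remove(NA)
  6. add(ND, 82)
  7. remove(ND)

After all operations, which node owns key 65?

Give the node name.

Op 1: add NA@77 -> ring=[77:NA]
Op 2: route key 91: none >= 91, wrap to smallest pos 77 -> NA
Op 3: add NB@59 -> ring=[59:NB,77:NA]
Op 4: add NC@13 -> ring=[13:NC,59:NB,77:NA]
Op 5: remove NA -> ring=[13:NC,59:NB]
Op 6: add ND@82 -> ring=[13:NC,59:NB,82:ND]
Op 7: remove ND -> ring=[13:NC,59:NB]
Final route key 65: none >= 65, wrap to smallest pos 13 -> NC

Answer: NC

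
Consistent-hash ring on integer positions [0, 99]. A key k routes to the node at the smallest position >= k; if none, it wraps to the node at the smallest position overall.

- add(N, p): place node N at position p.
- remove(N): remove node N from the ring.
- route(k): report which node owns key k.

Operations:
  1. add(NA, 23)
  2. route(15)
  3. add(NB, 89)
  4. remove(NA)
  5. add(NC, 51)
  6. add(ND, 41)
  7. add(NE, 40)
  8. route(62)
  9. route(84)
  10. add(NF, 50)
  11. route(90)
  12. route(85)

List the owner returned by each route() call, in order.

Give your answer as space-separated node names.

Op 1: add NA@23 -> ring=[23:NA]
Op 2: route key 15: smallest pos >= 15 is 23 -> NA
Op 3: add NB@89 -> ring=[23:NA,89:NB]
Op 4: remove NA -> ring=[89:NB]
Op 5: add NC@51 -> ring=[51:NC,89:NB]
Op 6: add ND@41 -> ring=[41:ND,51:NC,89:NB]
Op 7: add NE@40 -> ring=[40:NE,41:ND,51:NC,89:NB]
Op 8: route key 62: smallest pos >= 62 is 89 -> NB
Op 9: route key 84: smallest pos >= 84 is 89 -> NB
Op 10: add NF@50 -> ring=[40:NE,41:ND,50:NF,51:NC,89:NB]
Op 11: route key 90: none >= 90, wrap to smallest pos 40 -> NE
Op 12: route key 85: smallest pos >= 85 is 89 -> NB

Answer: NA NB NB NE NB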